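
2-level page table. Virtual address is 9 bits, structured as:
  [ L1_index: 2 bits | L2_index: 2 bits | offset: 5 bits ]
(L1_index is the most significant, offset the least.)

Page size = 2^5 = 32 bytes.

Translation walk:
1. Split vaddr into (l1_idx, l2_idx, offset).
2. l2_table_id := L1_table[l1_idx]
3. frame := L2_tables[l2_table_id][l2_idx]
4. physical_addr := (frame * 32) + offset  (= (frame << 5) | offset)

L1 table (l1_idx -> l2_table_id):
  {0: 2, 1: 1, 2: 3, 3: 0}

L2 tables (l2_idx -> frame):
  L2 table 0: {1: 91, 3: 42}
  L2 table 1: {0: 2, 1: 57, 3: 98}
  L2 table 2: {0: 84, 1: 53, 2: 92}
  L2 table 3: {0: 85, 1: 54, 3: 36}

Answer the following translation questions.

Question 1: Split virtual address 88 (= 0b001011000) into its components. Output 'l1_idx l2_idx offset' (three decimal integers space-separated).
vaddr = 88 = 0b001011000
  top 2 bits -> l1_idx = 0
  next 2 bits -> l2_idx = 2
  bottom 5 bits -> offset = 24

Answer: 0 2 24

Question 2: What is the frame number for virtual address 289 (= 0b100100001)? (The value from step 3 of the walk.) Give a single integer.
Answer: 54

Derivation:
vaddr = 289: l1_idx=2, l2_idx=1
L1[2] = 3; L2[3][1] = 54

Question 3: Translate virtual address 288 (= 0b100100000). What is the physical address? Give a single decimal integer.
vaddr = 288 = 0b100100000
Split: l1_idx=2, l2_idx=1, offset=0
L1[2] = 3
L2[3][1] = 54
paddr = 54 * 32 + 0 = 1728

Answer: 1728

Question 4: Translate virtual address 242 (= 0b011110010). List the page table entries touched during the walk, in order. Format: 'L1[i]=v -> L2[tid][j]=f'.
vaddr = 242 = 0b011110010
Split: l1_idx=1, l2_idx=3, offset=18

Answer: L1[1]=1 -> L2[1][3]=98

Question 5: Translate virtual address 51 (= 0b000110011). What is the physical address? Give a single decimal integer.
vaddr = 51 = 0b000110011
Split: l1_idx=0, l2_idx=1, offset=19
L1[0] = 2
L2[2][1] = 53
paddr = 53 * 32 + 19 = 1715

Answer: 1715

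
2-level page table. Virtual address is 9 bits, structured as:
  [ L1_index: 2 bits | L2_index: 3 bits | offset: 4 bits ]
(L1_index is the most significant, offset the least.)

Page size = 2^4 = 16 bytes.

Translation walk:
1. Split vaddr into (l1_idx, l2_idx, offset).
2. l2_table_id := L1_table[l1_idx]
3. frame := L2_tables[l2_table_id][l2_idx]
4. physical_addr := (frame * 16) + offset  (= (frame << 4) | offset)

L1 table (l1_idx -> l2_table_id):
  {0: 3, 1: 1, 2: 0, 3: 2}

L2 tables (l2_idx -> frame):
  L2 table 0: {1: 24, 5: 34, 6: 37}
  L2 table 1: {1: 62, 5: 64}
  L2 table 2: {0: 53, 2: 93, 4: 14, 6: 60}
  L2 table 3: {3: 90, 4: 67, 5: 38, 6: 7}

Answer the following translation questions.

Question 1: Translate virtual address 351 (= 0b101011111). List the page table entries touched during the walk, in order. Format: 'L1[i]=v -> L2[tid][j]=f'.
vaddr = 351 = 0b101011111
Split: l1_idx=2, l2_idx=5, offset=15

Answer: L1[2]=0 -> L2[0][5]=34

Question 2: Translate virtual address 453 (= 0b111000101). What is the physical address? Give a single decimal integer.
Answer: 229

Derivation:
vaddr = 453 = 0b111000101
Split: l1_idx=3, l2_idx=4, offset=5
L1[3] = 2
L2[2][4] = 14
paddr = 14 * 16 + 5 = 229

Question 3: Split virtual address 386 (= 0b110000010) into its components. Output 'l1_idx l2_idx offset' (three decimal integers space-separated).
vaddr = 386 = 0b110000010
  top 2 bits -> l1_idx = 3
  next 3 bits -> l2_idx = 0
  bottom 4 bits -> offset = 2

Answer: 3 0 2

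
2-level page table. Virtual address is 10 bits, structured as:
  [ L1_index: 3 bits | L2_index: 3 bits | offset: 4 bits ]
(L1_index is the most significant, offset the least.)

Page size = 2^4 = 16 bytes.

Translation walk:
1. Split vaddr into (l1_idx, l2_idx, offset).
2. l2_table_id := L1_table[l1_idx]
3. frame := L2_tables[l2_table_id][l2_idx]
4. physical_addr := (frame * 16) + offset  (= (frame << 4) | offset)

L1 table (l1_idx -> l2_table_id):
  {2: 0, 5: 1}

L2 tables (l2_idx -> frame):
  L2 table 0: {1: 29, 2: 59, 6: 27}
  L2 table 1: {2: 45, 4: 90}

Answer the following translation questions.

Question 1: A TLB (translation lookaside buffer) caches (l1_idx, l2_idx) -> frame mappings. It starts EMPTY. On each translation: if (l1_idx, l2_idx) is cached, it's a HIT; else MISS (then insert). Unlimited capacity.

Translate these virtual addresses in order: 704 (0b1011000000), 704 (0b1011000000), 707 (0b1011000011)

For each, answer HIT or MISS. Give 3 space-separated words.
Answer: MISS HIT HIT

Derivation:
vaddr=704: (5,4) not in TLB -> MISS, insert
vaddr=704: (5,4) in TLB -> HIT
vaddr=707: (5,4) in TLB -> HIT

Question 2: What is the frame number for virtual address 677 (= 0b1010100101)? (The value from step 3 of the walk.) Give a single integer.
Answer: 45

Derivation:
vaddr = 677: l1_idx=5, l2_idx=2
L1[5] = 1; L2[1][2] = 45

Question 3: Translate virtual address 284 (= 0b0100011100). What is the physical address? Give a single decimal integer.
Answer: 476

Derivation:
vaddr = 284 = 0b0100011100
Split: l1_idx=2, l2_idx=1, offset=12
L1[2] = 0
L2[0][1] = 29
paddr = 29 * 16 + 12 = 476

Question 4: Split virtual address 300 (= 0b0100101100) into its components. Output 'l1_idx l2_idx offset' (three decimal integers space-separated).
Answer: 2 2 12

Derivation:
vaddr = 300 = 0b0100101100
  top 3 bits -> l1_idx = 2
  next 3 bits -> l2_idx = 2
  bottom 4 bits -> offset = 12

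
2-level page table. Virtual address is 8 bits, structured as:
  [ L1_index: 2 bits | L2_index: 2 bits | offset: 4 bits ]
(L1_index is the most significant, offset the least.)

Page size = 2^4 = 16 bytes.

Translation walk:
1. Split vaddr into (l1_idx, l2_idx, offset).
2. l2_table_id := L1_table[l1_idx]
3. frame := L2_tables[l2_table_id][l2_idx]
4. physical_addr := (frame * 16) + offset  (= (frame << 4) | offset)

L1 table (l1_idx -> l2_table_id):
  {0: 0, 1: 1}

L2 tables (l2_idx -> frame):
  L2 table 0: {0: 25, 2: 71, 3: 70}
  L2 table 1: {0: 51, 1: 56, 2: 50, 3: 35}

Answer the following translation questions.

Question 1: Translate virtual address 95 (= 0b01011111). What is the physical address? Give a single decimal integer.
vaddr = 95 = 0b01011111
Split: l1_idx=1, l2_idx=1, offset=15
L1[1] = 1
L2[1][1] = 56
paddr = 56 * 16 + 15 = 911

Answer: 911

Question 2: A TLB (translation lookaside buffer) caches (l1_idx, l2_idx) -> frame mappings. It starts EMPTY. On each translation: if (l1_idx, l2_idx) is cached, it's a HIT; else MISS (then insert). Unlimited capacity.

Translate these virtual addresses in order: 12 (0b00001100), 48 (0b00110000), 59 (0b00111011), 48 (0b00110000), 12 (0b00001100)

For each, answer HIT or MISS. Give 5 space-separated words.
vaddr=12: (0,0) not in TLB -> MISS, insert
vaddr=48: (0,3) not in TLB -> MISS, insert
vaddr=59: (0,3) in TLB -> HIT
vaddr=48: (0,3) in TLB -> HIT
vaddr=12: (0,0) in TLB -> HIT

Answer: MISS MISS HIT HIT HIT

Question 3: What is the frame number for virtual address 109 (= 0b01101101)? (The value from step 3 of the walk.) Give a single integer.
Answer: 50

Derivation:
vaddr = 109: l1_idx=1, l2_idx=2
L1[1] = 1; L2[1][2] = 50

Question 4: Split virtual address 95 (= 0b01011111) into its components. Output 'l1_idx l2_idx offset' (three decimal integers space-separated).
vaddr = 95 = 0b01011111
  top 2 bits -> l1_idx = 1
  next 2 bits -> l2_idx = 1
  bottom 4 bits -> offset = 15

Answer: 1 1 15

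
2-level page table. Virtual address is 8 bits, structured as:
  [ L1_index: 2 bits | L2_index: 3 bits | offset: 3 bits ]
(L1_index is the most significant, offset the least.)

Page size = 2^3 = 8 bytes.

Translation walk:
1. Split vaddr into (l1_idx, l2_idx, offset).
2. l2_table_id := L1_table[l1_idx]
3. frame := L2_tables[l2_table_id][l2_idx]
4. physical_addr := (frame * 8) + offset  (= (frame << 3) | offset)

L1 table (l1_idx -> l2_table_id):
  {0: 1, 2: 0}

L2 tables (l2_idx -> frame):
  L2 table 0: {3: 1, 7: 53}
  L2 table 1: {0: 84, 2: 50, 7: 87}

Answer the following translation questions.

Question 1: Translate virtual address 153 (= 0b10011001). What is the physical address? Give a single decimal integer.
Answer: 9

Derivation:
vaddr = 153 = 0b10011001
Split: l1_idx=2, l2_idx=3, offset=1
L1[2] = 0
L2[0][3] = 1
paddr = 1 * 8 + 1 = 9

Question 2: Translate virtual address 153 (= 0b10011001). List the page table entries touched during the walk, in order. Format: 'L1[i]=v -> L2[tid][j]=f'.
Answer: L1[2]=0 -> L2[0][3]=1

Derivation:
vaddr = 153 = 0b10011001
Split: l1_idx=2, l2_idx=3, offset=1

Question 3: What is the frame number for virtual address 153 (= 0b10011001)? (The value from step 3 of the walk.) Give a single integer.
vaddr = 153: l1_idx=2, l2_idx=3
L1[2] = 0; L2[0][3] = 1

Answer: 1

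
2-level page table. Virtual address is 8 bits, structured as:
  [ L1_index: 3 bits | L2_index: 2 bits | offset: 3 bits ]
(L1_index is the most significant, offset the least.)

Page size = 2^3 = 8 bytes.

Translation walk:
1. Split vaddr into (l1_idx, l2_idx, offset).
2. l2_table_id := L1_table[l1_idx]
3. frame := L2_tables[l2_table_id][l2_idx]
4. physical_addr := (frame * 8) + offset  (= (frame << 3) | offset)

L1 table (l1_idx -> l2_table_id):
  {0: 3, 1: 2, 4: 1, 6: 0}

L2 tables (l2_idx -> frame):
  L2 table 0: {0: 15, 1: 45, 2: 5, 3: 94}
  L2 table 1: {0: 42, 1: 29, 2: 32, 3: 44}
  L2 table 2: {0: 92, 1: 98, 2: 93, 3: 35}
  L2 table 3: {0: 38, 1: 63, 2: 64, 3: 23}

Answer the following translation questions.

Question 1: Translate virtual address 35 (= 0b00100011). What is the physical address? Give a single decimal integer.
Answer: 739

Derivation:
vaddr = 35 = 0b00100011
Split: l1_idx=1, l2_idx=0, offset=3
L1[1] = 2
L2[2][0] = 92
paddr = 92 * 8 + 3 = 739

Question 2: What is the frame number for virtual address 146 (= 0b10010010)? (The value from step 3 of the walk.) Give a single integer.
vaddr = 146: l1_idx=4, l2_idx=2
L1[4] = 1; L2[1][2] = 32

Answer: 32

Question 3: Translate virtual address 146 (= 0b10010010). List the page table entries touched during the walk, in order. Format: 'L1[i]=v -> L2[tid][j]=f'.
vaddr = 146 = 0b10010010
Split: l1_idx=4, l2_idx=2, offset=2

Answer: L1[4]=1 -> L2[1][2]=32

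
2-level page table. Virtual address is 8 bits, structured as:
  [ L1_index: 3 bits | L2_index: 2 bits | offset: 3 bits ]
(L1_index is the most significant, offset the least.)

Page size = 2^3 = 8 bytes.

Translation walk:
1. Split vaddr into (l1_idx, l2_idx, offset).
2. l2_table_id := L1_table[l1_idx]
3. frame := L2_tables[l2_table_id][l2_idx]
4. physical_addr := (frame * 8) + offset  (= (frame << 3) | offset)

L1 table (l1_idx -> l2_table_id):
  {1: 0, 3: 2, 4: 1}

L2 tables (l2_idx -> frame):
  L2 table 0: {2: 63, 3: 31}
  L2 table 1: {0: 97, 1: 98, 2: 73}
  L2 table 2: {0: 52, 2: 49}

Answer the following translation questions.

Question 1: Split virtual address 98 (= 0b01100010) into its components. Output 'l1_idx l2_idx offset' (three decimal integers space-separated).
Answer: 3 0 2

Derivation:
vaddr = 98 = 0b01100010
  top 3 bits -> l1_idx = 3
  next 2 bits -> l2_idx = 0
  bottom 3 bits -> offset = 2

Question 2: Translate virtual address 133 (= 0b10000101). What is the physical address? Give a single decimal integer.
vaddr = 133 = 0b10000101
Split: l1_idx=4, l2_idx=0, offset=5
L1[4] = 1
L2[1][0] = 97
paddr = 97 * 8 + 5 = 781

Answer: 781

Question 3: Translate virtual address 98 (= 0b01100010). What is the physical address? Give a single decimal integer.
Answer: 418

Derivation:
vaddr = 98 = 0b01100010
Split: l1_idx=3, l2_idx=0, offset=2
L1[3] = 2
L2[2][0] = 52
paddr = 52 * 8 + 2 = 418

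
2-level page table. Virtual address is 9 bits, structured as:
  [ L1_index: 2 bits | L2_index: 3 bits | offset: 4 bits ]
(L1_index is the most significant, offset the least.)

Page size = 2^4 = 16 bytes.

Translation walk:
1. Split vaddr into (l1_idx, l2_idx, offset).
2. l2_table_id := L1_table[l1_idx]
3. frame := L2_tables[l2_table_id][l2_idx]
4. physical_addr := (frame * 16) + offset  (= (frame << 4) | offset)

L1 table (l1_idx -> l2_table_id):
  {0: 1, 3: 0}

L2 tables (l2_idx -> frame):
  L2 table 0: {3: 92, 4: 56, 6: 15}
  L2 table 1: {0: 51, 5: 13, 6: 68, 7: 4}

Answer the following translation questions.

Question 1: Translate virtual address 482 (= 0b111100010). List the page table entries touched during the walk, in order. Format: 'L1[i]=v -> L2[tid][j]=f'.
vaddr = 482 = 0b111100010
Split: l1_idx=3, l2_idx=6, offset=2

Answer: L1[3]=0 -> L2[0][6]=15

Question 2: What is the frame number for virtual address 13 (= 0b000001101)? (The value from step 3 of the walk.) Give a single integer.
vaddr = 13: l1_idx=0, l2_idx=0
L1[0] = 1; L2[1][0] = 51

Answer: 51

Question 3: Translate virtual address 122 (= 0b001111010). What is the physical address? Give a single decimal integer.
vaddr = 122 = 0b001111010
Split: l1_idx=0, l2_idx=7, offset=10
L1[0] = 1
L2[1][7] = 4
paddr = 4 * 16 + 10 = 74

Answer: 74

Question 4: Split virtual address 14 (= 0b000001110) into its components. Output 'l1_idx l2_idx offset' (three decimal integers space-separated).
vaddr = 14 = 0b000001110
  top 2 bits -> l1_idx = 0
  next 3 bits -> l2_idx = 0
  bottom 4 bits -> offset = 14

Answer: 0 0 14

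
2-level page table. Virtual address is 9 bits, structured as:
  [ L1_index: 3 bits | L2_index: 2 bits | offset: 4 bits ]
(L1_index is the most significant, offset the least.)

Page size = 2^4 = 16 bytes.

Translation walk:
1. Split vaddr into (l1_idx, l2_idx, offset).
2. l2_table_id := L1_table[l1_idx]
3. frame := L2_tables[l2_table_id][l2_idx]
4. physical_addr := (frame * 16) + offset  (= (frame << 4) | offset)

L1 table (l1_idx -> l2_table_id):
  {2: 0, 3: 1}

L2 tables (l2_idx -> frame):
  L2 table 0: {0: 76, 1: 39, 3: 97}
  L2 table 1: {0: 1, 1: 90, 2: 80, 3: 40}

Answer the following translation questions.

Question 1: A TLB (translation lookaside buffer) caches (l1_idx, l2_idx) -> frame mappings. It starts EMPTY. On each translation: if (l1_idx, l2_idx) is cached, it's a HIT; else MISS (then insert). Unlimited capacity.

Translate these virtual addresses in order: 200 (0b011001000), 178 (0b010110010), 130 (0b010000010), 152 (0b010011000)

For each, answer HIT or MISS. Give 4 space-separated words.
Answer: MISS MISS MISS MISS

Derivation:
vaddr=200: (3,0) not in TLB -> MISS, insert
vaddr=178: (2,3) not in TLB -> MISS, insert
vaddr=130: (2,0) not in TLB -> MISS, insert
vaddr=152: (2,1) not in TLB -> MISS, insert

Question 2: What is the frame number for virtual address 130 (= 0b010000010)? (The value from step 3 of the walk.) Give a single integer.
Answer: 76

Derivation:
vaddr = 130: l1_idx=2, l2_idx=0
L1[2] = 0; L2[0][0] = 76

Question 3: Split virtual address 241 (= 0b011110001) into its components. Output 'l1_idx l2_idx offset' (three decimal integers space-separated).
vaddr = 241 = 0b011110001
  top 3 bits -> l1_idx = 3
  next 2 bits -> l2_idx = 3
  bottom 4 bits -> offset = 1

Answer: 3 3 1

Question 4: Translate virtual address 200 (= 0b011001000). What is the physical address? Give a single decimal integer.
Answer: 24

Derivation:
vaddr = 200 = 0b011001000
Split: l1_idx=3, l2_idx=0, offset=8
L1[3] = 1
L2[1][0] = 1
paddr = 1 * 16 + 8 = 24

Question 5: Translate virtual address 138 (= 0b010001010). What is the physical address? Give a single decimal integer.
vaddr = 138 = 0b010001010
Split: l1_idx=2, l2_idx=0, offset=10
L1[2] = 0
L2[0][0] = 76
paddr = 76 * 16 + 10 = 1226

Answer: 1226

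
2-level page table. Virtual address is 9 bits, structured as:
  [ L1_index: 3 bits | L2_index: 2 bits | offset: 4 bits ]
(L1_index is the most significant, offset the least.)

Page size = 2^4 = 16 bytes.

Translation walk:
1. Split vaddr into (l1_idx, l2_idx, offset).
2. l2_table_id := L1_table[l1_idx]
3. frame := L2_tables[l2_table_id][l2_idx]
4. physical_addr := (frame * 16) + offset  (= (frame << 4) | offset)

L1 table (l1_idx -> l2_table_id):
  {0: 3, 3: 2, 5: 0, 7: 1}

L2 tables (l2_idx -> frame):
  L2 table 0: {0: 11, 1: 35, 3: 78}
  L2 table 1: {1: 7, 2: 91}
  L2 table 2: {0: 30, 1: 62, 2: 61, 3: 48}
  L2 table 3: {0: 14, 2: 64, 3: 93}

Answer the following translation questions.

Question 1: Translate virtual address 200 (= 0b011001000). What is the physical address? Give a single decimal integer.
Answer: 488

Derivation:
vaddr = 200 = 0b011001000
Split: l1_idx=3, l2_idx=0, offset=8
L1[3] = 2
L2[2][0] = 30
paddr = 30 * 16 + 8 = 488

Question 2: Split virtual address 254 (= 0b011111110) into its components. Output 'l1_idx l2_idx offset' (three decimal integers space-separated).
Answer: 3 3 14

Derivation:
vaddr = 254 = 0b011111110
  top 3 bits -> l1_idx = 3
  next 2 bits -> l2_idx = 3
  bottom 4 bits -> offset = 14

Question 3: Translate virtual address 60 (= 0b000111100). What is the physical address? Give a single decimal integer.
vaddr = 60 = 0b000111100
Split: l1_idx=0, l2_idx=3, offset=12
L1[0] = 3
L2[3][3] = 93
paddr = 93 * 16 + 12 = 1500

Answer: 1500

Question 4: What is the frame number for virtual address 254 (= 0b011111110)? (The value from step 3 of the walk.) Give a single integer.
vaddr = 254: l1_idx=3, l2_idx=3
L1[3] = 2; L2[2][3] = 48

Answer: 48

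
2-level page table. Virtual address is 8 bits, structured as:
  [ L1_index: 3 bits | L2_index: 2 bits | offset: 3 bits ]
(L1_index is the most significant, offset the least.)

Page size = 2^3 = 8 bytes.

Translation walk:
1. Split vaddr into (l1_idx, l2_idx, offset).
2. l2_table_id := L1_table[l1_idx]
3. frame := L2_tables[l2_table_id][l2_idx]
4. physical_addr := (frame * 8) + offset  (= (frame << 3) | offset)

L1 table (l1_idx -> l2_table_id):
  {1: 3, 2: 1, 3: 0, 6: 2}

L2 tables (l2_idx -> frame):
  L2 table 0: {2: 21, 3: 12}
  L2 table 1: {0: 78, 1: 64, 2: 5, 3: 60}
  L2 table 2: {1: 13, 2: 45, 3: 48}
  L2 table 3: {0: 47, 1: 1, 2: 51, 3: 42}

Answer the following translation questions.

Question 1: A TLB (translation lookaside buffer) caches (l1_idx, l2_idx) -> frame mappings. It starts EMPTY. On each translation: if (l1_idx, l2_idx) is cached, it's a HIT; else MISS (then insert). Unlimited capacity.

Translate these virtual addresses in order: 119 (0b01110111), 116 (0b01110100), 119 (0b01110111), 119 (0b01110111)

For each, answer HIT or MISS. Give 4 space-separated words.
vaddr=119: (3,2) not in TLB -> MISS, insert
vaddr=116: (3,2) in TLB -> HIT
vaddr=119: (3,2) in TLB -> HIT
vaddr=119: (3,2) in TLB -> HIT

Answer: MISS HIT HIT HIT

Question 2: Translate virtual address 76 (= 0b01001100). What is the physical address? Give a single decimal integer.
vaddr = 76 = 0b01001100
Split: l1_idx=2, l2_idx=1, offset=4
L1[2] = 1
L2[1][1] = 64
paddr = 64 * 8 + 4 = 516

Answer: 516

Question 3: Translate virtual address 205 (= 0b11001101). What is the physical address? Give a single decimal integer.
vaddr = 205 = 0b11001101
Split: l1_idx=6, l2_idx=1, offset=5
L1[6] = 2
L2[2][1] = 13
paddr = 13 * 8 + 5 = 109

Answer: 109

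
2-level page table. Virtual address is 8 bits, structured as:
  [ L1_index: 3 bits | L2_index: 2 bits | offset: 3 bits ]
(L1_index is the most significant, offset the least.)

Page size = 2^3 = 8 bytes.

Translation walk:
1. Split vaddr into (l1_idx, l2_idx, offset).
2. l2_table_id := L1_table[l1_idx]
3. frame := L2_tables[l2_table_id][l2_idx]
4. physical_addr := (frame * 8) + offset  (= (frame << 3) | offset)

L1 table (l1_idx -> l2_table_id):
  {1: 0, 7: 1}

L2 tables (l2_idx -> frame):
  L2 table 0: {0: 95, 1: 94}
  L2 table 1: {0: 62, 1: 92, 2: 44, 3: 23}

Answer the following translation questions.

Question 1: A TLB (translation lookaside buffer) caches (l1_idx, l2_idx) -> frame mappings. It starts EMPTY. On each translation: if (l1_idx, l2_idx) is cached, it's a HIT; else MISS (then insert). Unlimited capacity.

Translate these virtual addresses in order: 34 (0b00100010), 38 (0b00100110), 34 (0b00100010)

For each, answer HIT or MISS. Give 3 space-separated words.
Answer: MISS HIT HIT

Derivation:
vaddr=34: (1,0) not in TLB -> MISS, insert
vaddr=38: (1,0) in TLB -> HIT
vaddr=34: (1,0) in TLB -> HIT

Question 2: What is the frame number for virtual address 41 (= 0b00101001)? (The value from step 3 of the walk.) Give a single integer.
vaddr = 41: l1_idx=1, l2_idx=1
L1[1] = 0; L2[0][1] = 94

Answer: 94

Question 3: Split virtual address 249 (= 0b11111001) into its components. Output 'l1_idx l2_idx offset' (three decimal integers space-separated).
vaddr = 249 = 0b11111001
  top 3 bits -> l1_idx = 7
  next 2 bits -> l2_idx = 3
  bottom 3 bits -> offset = 1

Answer: 7 3 1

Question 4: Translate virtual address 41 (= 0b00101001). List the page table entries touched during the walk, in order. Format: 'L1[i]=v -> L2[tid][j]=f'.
vaddr = 41 = 0b00101001
Split: l1_idx=1, l2_idx=1, offset=1

Answer: L1[1]=0 -> L2[0][1]=94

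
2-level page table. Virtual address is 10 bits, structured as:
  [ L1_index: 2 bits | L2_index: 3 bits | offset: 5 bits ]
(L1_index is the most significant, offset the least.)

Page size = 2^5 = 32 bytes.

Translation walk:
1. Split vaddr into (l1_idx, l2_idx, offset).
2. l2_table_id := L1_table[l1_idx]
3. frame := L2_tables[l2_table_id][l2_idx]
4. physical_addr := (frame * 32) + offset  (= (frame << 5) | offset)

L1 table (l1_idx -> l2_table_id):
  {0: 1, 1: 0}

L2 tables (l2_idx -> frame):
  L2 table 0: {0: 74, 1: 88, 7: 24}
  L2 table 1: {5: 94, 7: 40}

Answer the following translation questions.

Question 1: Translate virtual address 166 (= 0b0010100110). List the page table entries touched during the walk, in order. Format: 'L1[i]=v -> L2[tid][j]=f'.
vaddr = 166 = 0b0010100110
Split: l1_idx=0, l2_idx=5, offset=6

Answer: L1[0]=1 -> L2[1][5]=94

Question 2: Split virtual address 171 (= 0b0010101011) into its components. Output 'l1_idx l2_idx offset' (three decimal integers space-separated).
Answer: 0 5 11

Derivation:
vaddr = 171 = 0b0010101011
  top 2 bits -> l1_idx = 0
  next 3 bits -> l2_idx = 5
  bottom 5 bits -> offset = 11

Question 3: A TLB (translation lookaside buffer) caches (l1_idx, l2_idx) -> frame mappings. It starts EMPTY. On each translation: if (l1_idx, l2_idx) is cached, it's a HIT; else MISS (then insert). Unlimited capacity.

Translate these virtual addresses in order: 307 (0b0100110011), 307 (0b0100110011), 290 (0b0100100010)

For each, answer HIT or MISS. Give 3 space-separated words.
Answer: MISS HIT HIT

Derivation:
vaddr=307: (1,1) not in TLB -> MISS, insert
vaddr=307: (1,1) in TLB -> HIT
vaddr=290: (1,1) in TLB -> HIT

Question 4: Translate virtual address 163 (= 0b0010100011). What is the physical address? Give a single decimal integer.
vaddr = 163 = 0b0010100011
Split: l1_idx=0, l2_idx=5, offset=3
L1[0] = 1
L2[1][5] = 94
paddr = 94 * 32 + 3 = 3011

Answer: 3011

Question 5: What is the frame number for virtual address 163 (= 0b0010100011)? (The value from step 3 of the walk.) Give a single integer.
Answer: 94

Derivation:
vaddr = 163: l1_idx=0, l2_idx=5
L1[0] = 1; L2[1][5] = 94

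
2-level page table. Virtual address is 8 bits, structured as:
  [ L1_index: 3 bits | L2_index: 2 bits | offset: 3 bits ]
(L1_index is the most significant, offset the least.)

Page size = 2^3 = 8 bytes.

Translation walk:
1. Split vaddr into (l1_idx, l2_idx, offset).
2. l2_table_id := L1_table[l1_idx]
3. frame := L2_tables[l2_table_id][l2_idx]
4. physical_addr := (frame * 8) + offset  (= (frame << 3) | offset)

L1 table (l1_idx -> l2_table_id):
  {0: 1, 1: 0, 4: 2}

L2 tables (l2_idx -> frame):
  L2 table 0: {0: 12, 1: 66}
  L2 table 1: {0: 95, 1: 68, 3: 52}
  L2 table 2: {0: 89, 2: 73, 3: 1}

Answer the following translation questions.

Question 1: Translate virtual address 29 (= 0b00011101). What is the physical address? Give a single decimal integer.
Answer: 421

Derivation:
vaddr = 29 = 0b00011101
Split: l1_idx=0, l2_idx=3, offset=5
L1[0] = 1
L2[1][3] = 52
paddr = 52 * 8 + 5 = 421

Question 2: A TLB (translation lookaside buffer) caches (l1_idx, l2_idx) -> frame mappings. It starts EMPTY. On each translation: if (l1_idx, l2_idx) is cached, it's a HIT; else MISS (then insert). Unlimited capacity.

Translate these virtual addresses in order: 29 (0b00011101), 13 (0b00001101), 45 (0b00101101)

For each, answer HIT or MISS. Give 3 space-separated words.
Answer: MISS MISS MISS

Derivation:
vaddr=29: (0,3) not in TLB -> MISS, insert
vaddr=13: (0,1) not in TLB -> MISS, insert
vaddr=45: (1,1) not in TLB -> MISS, insert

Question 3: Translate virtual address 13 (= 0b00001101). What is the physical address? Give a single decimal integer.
vaddr = 13 = 0b00001101
Split: l1_idx=0, l2_idx=1, offset=5
L1[0] = 1
L2[1][1] = 68
paddr = 68 * 8 + 5 = 549

Answer: 549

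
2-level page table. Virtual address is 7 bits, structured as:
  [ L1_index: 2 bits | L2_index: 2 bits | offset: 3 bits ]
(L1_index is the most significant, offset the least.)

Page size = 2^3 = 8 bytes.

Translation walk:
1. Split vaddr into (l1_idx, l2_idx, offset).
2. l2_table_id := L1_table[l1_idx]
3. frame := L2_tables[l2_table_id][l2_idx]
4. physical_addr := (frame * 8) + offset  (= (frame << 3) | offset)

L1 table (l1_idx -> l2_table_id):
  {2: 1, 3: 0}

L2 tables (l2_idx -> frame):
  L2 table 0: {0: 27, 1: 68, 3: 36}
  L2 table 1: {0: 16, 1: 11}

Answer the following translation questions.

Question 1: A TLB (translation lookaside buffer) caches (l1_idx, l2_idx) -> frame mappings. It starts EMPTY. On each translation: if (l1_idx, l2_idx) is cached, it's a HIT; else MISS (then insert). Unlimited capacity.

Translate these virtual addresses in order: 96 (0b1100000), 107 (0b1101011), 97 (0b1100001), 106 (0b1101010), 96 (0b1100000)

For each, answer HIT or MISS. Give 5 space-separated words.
Answer: MISS MISS HIT HIT HIT

Derivation:
vaddr=96: (3,0) not in TLB -> MISS, insert
vaddr=107: (3,1) not in TLB -> MISS, insert
vaddr=97: (3,0) in TLB -> HIT
vaddr=106: (3,1) in TLB -> HIT
vaddr=96: (3,0) in TLB -> HIT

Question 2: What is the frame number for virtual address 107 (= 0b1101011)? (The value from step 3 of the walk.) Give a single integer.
vaddr = 107: l1_idx=3, l2_idx=1
L1[3] = 0; L2[0][1] = 68

Answer: 68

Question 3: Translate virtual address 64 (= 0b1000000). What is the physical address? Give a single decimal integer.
Answer: 128

Derivation:
vaddr = 64 = 0b1000000
Split: l1_idx=2, l2_idx=0, offset=0
L1[2] = 1
L2[1][0] = 16
paddr = 16 * 8 + 0 = 128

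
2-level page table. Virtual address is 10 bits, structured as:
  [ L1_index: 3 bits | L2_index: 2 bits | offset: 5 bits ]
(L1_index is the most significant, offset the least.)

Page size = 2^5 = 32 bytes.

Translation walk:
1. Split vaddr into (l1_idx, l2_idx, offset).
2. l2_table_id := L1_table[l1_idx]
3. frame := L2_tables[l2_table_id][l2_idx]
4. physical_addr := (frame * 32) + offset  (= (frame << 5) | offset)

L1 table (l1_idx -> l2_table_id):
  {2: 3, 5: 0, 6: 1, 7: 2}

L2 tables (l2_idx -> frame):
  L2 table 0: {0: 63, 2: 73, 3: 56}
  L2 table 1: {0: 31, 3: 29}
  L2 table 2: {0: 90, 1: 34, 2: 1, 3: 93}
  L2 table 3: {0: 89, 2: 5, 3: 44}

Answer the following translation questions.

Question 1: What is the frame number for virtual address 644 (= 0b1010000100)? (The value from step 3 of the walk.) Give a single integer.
Answer: 63

Derivation:
vaddr = 644: l1_idx=5, l2_idx=0
L1[5] = 0; L2[0][0] = 63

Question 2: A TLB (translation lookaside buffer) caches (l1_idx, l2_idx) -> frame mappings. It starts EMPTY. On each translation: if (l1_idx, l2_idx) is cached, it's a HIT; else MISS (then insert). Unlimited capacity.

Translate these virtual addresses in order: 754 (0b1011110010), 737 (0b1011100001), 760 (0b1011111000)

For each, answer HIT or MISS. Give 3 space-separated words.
Answer: MISS HIT HIT

Derivation:
vaddr=754: (5,3) not in TLB -> MISS, insert
vaddr=737: (5,3) in TLB -> HIT
vaddr=760: (5,3) in TLB -> HIT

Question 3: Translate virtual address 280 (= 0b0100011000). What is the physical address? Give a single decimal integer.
vaddr = 280 = 0b0100011000
Split: l1_idx=2, l2_idx=0, offset=24
L1[2] = 3
L2[3][0] = 89
paddr = 89 * 32 + 24 = 2872

Answer: 2872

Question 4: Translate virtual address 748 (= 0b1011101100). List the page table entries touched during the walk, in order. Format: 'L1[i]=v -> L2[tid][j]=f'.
Answer: L1[5]=0 -> L2[0][3]=56

Derivation:
vaddr = 748 = 0b1011101100
Split: l1_idx=5, l2_idx=3, offset=12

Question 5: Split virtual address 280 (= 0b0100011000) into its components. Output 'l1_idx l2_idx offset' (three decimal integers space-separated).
Answer: 2 0 24

Derivation:
vaddr = 280 = 0b0100011000
  top 3 bits -> l1_idx = 2
  next 2 bits -> l2_idx = 0
  bottom 5 bits -> offset = 24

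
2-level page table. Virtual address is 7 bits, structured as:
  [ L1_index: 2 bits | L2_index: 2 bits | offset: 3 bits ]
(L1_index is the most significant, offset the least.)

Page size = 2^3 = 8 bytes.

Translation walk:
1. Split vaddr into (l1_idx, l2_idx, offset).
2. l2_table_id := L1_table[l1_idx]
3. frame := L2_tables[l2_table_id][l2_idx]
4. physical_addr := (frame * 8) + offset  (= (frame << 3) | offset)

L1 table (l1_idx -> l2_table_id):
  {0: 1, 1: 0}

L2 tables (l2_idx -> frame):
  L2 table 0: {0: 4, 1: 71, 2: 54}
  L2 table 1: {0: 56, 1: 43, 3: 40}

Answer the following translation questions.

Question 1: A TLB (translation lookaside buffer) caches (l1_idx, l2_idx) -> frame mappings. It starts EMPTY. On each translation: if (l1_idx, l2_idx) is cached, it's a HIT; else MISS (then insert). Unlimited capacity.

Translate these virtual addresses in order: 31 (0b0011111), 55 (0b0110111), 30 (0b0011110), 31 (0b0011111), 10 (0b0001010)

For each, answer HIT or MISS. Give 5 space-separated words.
vaddr=31: (0,3) not in TLB -> MISS, insert
vaddr=55: (1,2) not in TLB -> MISS, insert
vaddr=30: (0,3) in TLB -> HIT
vaddr=31: (0,3) in TLB -> HIT
vaddr=10: (0,1) not in TLB -> MISS, insert

Answer: MISS MISS HIT HIT MISS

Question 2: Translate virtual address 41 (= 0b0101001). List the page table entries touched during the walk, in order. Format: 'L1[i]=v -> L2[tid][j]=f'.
Answer: L1[1]=0 -> L2[0][1]=71

Derivation:
vaddr = 41 = 0b0101001
Split: l1_idx=1, l2_idx=1, offset=1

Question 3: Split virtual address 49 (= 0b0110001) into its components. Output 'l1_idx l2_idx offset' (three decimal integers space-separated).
vaddr = 49 = 0b0110001
  top 2 bits -> l1_idx = 1
  next 2 bits -> l2_idx = 2
  bottom 3 bits -> offset = 1

Answer: 1 2 1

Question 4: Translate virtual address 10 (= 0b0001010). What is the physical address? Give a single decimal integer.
vaddr = 10 = 0b0001010
Split: l1_idx=0, l2_idx=1, offset=2
L1[0] = 1
L2[1][1] = 43
paddr = 43 * 8 + 2 = 346

Answer: 346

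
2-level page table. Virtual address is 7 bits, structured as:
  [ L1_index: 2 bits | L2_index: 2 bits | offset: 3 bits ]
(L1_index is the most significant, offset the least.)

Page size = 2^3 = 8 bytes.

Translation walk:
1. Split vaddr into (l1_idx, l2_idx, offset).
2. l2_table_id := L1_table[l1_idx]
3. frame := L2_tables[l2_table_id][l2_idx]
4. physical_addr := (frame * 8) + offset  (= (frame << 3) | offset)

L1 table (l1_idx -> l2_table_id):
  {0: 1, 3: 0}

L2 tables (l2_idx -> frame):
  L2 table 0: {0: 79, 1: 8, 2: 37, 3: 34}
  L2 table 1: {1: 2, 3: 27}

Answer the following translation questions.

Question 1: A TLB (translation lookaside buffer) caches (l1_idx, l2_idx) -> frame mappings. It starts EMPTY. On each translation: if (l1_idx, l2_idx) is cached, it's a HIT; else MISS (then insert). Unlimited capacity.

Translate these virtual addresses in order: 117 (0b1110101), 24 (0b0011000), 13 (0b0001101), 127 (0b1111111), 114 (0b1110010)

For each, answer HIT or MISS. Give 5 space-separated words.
Answer: MISS MISS MISS MISS HIT

Derivation:
vaddr=117: (3,2) not in TLB -> MISS, insert
vaddr=24: (0,3) not in TLB -> MISS, insert
vaddr=13: (0,1) not in TLB -> MISS, insert
vaddr=127: (3,3) not in TLB -> MISS, insert
vaddr=114: (3,2) in TLB -> HIT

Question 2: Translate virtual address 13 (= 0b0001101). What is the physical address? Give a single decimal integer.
vaddr = 13 = 0b0001101
Split: l1_idx=0, l2_idx=1, offset=5
L1[0] = 1
L2[1][1] = 2
paddr = 2 * 8 + 5 = 21

Answer: 21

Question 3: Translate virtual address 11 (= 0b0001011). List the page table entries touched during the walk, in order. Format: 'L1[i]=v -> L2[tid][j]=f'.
Answer: L1[0]=1 -> L2[1][1]=2

Derivation:
vaddr = 11 = 0b0001011
Split: l1_idx=0, l2_idx=1, offset=3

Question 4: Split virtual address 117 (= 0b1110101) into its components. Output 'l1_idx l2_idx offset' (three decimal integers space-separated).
vaddr = 117 = 0b1110101
  top 2 bits -> l1_idx = 3
  next 2 bits -> l2_idx = 2
  bottom 3 bits -> offset = 5

Answer: 3 2 5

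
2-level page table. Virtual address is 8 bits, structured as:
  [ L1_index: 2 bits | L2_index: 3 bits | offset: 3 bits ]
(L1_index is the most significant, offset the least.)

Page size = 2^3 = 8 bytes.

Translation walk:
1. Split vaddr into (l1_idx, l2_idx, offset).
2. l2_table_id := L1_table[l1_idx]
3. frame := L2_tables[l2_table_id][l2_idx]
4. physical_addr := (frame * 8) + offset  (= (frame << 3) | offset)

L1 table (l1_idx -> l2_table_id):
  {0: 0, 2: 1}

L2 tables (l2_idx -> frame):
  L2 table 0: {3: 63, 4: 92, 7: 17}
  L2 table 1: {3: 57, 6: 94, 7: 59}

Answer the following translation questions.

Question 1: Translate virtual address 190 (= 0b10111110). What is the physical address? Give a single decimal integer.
Answer: 478

Derivation:
vaddr = 190 = 0b10111110
Split: l1_idx=2, l2_idx=7, offset=6
L1[2] = 1
L2[1][7] = 59
paddr = 59 * 8 + 6 = 478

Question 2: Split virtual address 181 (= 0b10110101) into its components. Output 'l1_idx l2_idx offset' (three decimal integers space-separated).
vaddr = 181 = 0b10110101
  top 2 bits -> l1_idx = 2
  next 3 bits -> l2_idx = 6
  bottom 3 bits -> offset = 5

Answer: 2 6 5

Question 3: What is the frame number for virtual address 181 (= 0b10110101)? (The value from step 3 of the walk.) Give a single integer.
Answer: 94

Derivation:
vaddr = 181: l1_idx=2, l2_idx=6
L1[2] = 1; L2[1][6] = 94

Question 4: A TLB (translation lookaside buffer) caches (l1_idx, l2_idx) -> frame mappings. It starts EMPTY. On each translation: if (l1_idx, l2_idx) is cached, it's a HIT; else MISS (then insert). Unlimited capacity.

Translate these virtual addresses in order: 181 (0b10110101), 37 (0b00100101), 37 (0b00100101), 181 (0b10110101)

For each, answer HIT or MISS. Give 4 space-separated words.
Answer: MISS MISS HIT HIT

Derivation:
vaddr=181: (2,6) not in TLB -> MISS, insert
vaddr=37: (0,4) not in TLB -> MISS, insert
vaddr=37: (0,4) in TLB -> HIT
vaddr=181: (2,6) in TLB -> HIT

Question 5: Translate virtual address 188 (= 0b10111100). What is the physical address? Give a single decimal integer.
Answer: 476

Derivation:
vaddr = 188 = 0b10111100
Split: l1_idx=2, l2_idx=7, offset=4
L1[2] = 1
L2[1][7] = 59
paddr = 59 * 8 + 4 = 476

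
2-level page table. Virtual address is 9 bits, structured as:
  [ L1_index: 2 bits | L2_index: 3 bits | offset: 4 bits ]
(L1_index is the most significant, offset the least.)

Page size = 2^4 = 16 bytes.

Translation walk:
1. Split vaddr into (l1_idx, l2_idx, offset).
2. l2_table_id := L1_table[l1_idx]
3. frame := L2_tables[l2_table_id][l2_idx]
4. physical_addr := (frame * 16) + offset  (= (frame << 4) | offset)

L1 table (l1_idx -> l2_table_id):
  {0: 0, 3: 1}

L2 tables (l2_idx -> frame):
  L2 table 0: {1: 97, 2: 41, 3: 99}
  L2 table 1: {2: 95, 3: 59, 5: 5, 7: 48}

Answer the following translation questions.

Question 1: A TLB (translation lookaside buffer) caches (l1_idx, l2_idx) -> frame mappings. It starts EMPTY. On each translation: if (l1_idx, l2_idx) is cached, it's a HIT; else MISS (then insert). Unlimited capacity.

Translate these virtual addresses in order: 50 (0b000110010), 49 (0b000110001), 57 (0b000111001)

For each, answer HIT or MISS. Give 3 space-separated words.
Answer: MISS HIT HIT

Derivation:
vaddr=50: (0,3) not in TLB -> MISS, insert
vaddr=49: (0,3) in TLB -> HIT
vaddr=57: (0,3) in TLB -> HIT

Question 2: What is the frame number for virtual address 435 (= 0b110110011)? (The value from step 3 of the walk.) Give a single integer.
Answer: 59

Derivation:
vaddr = 435: l1_idx=3, l2_idx=3
L1[3] = 1; L2[1][3] = 59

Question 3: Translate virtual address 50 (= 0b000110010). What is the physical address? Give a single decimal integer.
vaddr = 50 = 0b000110010
Split: l1_idx=0, l2_idx=3, offset=2
L1[0] = 0
L2[0][3] = 99
paddr = 99 * 16 + 2 = 1586

Answer: 1586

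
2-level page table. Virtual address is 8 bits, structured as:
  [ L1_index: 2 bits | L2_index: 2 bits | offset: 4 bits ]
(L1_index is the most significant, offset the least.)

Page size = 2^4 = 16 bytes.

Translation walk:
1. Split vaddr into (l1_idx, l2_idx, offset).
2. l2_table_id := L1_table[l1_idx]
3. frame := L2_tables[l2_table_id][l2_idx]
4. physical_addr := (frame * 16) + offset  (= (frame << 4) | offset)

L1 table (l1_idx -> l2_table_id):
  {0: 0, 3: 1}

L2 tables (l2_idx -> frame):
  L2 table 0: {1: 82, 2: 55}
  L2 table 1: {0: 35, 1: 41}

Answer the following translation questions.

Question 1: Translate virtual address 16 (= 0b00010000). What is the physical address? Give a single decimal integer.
vaddr = 16 = 0b00010000
Split: l1_idx=0, l2_idx=1, offset=0
L1[0] = 0
L2[0][1] = 82
paddr = 82 * 16 + 0 = 1312

Answer: 1312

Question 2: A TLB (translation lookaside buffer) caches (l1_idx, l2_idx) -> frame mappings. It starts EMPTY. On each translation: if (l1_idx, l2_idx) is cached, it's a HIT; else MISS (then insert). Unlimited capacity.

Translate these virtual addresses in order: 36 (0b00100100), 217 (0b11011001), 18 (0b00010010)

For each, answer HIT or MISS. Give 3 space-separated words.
vaddr=36: (0,2) not in TLB -> MISS, insert
vaddr=217: (3,1) not in TLB -> MISS, insert
vaddr=18: (0,1) not in TLB -> MISS, insert

Answer: MISS MISS MISS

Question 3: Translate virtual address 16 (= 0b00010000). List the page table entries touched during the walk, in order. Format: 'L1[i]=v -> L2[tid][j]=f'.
Answer: L1[0]=0 -> L2[0][1]=82

Derivation:
vaddr = 16 = 0b00010000
Split: l1_idx=0, l2_idx=1, offset=0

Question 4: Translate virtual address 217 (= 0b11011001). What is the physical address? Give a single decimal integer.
vaddr = 217 = 0b11011001
Split: l1_idx=3, l2_idx=1, offset=9
L1[3] = 1
L2[1][1] = 41
paddr = 41 * 16 + 9 = 665

Answer: 665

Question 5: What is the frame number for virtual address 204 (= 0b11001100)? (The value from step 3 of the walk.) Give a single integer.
Answer: 35

Derivation:
vaddr = 204: l1_idx=3, l2_idx=0
L1[3] = 1; L2[1][0] = 35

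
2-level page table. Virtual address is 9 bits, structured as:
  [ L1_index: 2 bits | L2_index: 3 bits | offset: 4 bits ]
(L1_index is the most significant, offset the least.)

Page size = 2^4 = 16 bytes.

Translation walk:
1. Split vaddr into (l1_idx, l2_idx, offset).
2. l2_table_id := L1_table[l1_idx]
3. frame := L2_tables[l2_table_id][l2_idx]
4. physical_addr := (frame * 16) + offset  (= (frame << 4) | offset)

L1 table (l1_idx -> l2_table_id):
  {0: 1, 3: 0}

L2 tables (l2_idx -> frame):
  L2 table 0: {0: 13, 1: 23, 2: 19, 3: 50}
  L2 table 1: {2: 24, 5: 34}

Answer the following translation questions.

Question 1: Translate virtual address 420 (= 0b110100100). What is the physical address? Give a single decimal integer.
Answer: 308

Derivation:
vaddr = 420 = 0b110100100
Split: l1_idx=3, l2_idx=2, offset=4
L1[3] = 0
L2[0][2] = 19
paddr = 19 * 16 + 4 = 308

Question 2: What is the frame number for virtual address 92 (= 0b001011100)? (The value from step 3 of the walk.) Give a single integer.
Answer: 34

Derivation:
vaddr = 92: l1_idx=0, l2_idx=5
L1[0] = 1; L2[1][5] = 34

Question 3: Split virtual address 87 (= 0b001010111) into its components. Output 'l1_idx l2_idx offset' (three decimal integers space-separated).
vaddr = 87 = 0b001010111
  top 2 bits -> l1_idx = 0
  next 3 bits -> l2_idx = 5
  bottom 4 bits -> offset = 7

Answer: 0 5 7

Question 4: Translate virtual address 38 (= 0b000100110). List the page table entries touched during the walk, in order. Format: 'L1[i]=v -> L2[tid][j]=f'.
Answer: L1[0]=1 -> L2[1][2]=24

Derivation:
vaddr = 38 = 0b000100110
Split: l1_idx=0, l2_idx=2, offset=6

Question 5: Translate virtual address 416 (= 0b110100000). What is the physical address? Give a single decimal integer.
vaddr = 416 = 0b110100000
Split: l1_idx=3, l2_idx=2, offset=0
L1[3] = 0
L2[0][2] = 19
paddr = 19 * 16 + 0 = 304

Answer: 304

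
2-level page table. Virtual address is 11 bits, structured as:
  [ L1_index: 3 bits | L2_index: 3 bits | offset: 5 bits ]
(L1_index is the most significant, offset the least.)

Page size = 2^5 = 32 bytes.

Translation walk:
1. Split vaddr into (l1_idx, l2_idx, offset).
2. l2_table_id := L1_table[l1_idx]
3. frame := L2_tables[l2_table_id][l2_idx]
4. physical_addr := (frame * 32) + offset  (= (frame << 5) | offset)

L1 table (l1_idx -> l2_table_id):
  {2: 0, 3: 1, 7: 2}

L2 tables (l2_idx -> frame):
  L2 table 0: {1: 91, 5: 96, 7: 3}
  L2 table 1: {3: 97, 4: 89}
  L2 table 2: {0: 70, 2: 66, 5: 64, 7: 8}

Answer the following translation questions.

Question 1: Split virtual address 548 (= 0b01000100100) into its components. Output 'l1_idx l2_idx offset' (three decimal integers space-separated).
Answer: 2 1 4

Derivation:
vaddr = 548 = 0b01000100100
  top 3 bits -> l1_idx = 2
  next 3 bits -> l2_idx = 1
  bottom 5 bits -> offset = 4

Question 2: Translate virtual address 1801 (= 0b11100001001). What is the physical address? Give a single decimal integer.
vaddr = 1801 = 0b11100001001
Split: l1_idx=7, l2_idx=0, offset=9
L1[7] = 2
L2[2][0] = 70
paddr = 70 * 32 + 9 = 2249

Answer: 2249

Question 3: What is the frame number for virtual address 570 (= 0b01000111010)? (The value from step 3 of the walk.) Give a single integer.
Answer: 91

Derivation:
vaddr = 570: l1_idx=2, l2_idx=1
L1[2] = 0; L2[0][1] = 91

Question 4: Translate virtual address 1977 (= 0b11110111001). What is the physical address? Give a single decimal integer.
vaddr = 1977 = 0b11110111001
Split: l1_idx=7, l2_idx=5, offset=25
L1[7] = 2
L2[2][5] = 64
paddr = 64 * 32 + 25 = 2073

Answer: 2073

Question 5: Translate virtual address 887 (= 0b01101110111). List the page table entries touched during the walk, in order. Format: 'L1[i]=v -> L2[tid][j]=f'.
Answer: L1[3]=1 -> L2[1][3]=97

Derivation:
vaddr = 887 = 0b01101110111
Split: l1_idx=3, l2_idx=3, offset=23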